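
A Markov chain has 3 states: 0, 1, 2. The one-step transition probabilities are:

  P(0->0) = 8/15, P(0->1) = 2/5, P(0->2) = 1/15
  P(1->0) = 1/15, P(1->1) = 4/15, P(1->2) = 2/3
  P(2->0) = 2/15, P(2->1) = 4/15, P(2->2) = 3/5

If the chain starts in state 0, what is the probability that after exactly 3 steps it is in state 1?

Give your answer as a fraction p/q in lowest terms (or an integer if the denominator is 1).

Computing P^3 by repeated multiplication:
P^1 =
  0: [8/15, 2/5, 1/15]
  1: [1/15, 4/15, 2/3]
  2: [2/15, 4/15, 3/5]
P^2 =
  0: [8/25, 76/225, 77/225]
  1: [32/225, 62/225, 131/225]
  2: [38/225, 64/225, 41/75]
P^3 =
  0: [806/3375, 116/375, 61/135]
  1: [116/675, 964/3375, 1831/3375]
  2: [614/3375, 976/3375, 119/225]

(P^3)[0 -> 1] = 116/375

Answer: 116/375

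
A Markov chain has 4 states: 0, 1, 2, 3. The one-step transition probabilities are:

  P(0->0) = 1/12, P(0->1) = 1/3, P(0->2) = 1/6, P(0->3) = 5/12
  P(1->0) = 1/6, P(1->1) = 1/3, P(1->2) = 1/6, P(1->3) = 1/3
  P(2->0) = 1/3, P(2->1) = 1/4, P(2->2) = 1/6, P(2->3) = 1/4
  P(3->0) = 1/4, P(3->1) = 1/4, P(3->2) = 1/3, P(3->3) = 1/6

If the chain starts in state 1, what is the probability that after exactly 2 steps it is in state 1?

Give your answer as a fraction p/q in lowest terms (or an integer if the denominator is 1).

Answer: 7/24

Derivation:
Computing P^2 by repeated multiplication:
P^1 =
  0: [1/12, 1/3, 1/6, 5/12]
  1: [1/6, 1/3, 1/6, 1/3]
  2: [1/3, 1/4, 1/6, 1/4]
  3: [1/4, 1/4, 1/3, 1/6]
P^2 =
  0: [2/9, 41/144, 17/72, 37/144]
  1: [5/24, 7/24, 2/9, 5/18]
  2: [3/16, 43/144, 5/24, 11/36]
  3: [31/144, 7/24, 7/36, 43/144]

(P^2)[1 -> 1] = 7/24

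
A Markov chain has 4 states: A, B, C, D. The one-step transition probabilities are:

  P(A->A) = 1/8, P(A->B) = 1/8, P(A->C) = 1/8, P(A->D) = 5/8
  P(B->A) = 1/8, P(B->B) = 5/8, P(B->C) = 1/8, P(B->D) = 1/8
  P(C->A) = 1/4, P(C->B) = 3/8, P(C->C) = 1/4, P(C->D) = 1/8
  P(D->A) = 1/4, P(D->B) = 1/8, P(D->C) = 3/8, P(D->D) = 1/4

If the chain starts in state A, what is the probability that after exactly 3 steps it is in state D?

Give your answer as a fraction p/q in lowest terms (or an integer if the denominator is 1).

Answer: 137/512

Derivation:
Computing P^3 by repeated multiplication:
P^1 =
  A: [1/8, 1/8, 1/8, 5/8]
  B: [1/8, 5/8, 1/8, 1/8]
  C: [1/4, 3/8, 1/4, 1/8]
  D: [1/4, 1/8, 3/8, 1/4]
P^2 =
  A: [7/32, 7/32, 19/64, 17/64]
  B: [5/32, 15/32, 11/64, 13/64]
  C: [11/64, 3/8, 3/16, 17/64]
  D: [13/64, 9/32, 15/64, 9/32]
P^3 =
  A: [25/128, 79/256, 117/512, 137/512]
  B: [11/64, 103/256, 101/512, 117/512]
  C: [93/512, 23/64, 55/256, 125/512]
  D: [97/512, 83/256, 115/512, 67/256]

(P^3)[A -> D] = 137/512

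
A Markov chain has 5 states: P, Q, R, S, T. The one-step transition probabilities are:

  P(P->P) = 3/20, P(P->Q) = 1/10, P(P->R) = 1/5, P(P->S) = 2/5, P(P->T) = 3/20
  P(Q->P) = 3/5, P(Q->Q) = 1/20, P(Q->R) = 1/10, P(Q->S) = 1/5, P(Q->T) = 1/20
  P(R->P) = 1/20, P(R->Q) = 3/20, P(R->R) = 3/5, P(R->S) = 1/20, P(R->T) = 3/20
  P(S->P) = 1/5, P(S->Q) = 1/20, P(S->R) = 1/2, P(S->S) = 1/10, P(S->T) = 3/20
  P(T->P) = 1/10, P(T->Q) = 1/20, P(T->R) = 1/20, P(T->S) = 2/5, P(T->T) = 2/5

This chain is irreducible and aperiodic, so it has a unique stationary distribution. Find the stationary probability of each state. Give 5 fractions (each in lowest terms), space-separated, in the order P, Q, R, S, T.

The stationary distribution satisfies pi = pi * P, i.e.:
  pi_P = 3/20*pi_P + 3/5*pi_Q + 1/20*pi_R + 1/5*pi_S + 1/10*pi_T
  pi_Q = 1/10*pi_P + 1/20*pi_Q + 3/20*pi_R + 1/20*pi_S + 1/20*pi_T
  pi_R = 1/5*pi_P + 1/10*pi_Q + 3/5*pi_R + 1/2*pi_S + 1/20*pi_T
  pi_S = 2/5*pi_P + 1/5*pi_Q + 1/20*pi_R + 1/10*pi_S + 2/5*pi_T
  pi_T = 3/20*pi_P + 1/20*pi_Q + 3/20*pi_R + 3/20*pi_S + 2/5*pi_T
with normalization: pi_P + pi_Q + pi_R + pi_S + pi_T = 1.

Using the first 4 balance equations plus normalization, the linear system A*pi = b is:
  [-17/20, 3/5, 1/20, 1/5, 1/10] . pi = 0
  [1/10, -19/20, 3/20, 1/20, 1/20] . pi = 0
  [1/5, 1/10, -2/5, 1/2, 1/20] . pi = 0
  [2/5, 1/5, 1/20, -9/10, 2/5] . pi = 0
  [1, 1, 1, 1, 1] . pi = 1

Solving yields:
  pi_P = 8683/55617
  pi_Q = 3507/37078
  pi_R = 20455/55617
  pi_S = 21593/111234
  pi_T = 3474/18539

Verification (pi * P):
  8683/55617*3/20 + 3507/37078*3/5 + 20455/55617*1/20 + 21593/111234*1/5 + 3474/18539*1/10 = 8683/55617 = pi_P  (ok)
  8683/55617*1/10 + 3507/37078*1/20 + 20455/55617*3/20 + 21593/111234*1/20 + 3474/18539*1/20 = 3507/37078 = pi_Q  (ok)
  8683/55617*1/5 + 3507/37078*1/10 + 20455/55617*3/5 + 21593/111234*1/2 + 3474/18539*1/20 = 20455/55617 = pi_R  (ok)
  8683/55617*2/5 + 3507/37078*1/5 + 20455/55617*1/20 + 21593/111234*1/10 + 3474/18539*2/5 = 21593/111234 = pi_S  (ok)
  8683/55617*3/20 + 3507/37078*1/20 + 20455/55617*3/20 + 21593/111234*3/20 + 3474/18539*2/5 = 3474/18539 = pi_T  (ok)

Answer: 8683/55617 3507/37078 20455/55617 21593/111234 3474/18539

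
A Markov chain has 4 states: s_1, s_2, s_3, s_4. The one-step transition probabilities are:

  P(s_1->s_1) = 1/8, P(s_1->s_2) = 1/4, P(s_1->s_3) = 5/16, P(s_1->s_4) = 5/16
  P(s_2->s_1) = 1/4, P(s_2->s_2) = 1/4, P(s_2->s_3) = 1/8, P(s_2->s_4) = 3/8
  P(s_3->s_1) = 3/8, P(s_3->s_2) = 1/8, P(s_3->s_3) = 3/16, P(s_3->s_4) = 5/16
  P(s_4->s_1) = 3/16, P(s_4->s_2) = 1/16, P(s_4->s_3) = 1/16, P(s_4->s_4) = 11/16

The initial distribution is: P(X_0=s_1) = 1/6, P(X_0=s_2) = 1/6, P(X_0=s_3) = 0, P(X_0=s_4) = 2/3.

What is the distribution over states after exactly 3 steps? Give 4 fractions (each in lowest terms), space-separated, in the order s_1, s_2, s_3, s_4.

Answer: 637/3072 1637/12288 3397/24576 12809/24576

Derivation:
Propagating the distribution step by step (d_{t+1} = d_t * P):
d_0 = (s_1=1/6, s_2=1/6, s_3=0, s_4=2/3)
  d_1[s_1] = 1/6*1/8 + 1/6*1/4 + 0*3/8 + 2/3*3/16 = 3/16
  d_1[s_2] = 1/6*1/4 + 1/6*1/4 + 0*1/8 + 2/3*1/16 = 1/8
  d_1[s_3] = 1/6*5/16 + 1/6*1/8 + 0*3/16 + 2/3*1/16 = 11/96
  d_1[s_4] = 1/6*5/16 + 1/6*3/8 + 0*5/16 + 2/3*11/16 = 55/96
d_1 = (s_1=3/16, s_2=1/8, s_3=11/96, s_4=55/96)
  d_2[s_1] = 3/16*1/8 + 1/8*1/4 + 11/96*3/8 + 55/96*3/16 = 105/512
  d_2[s_2] = 3/16*1/4 + 1/8*1/4 + 11/96*1/8 + 55/96*1/16 = 197/1536
  d_2[s_3] = 3/16*5/16 + 1/8*1/8 + 11/96*3/16 + 55/96*1/16 = 101/768
  d_2[s_4] = 3/16*5/16 + 1/8*3/8 + 11/96*5/16 + 55/96*11/16 = 137/256
d_2 = (s_1=105/512, s_2=197/1536, s_3=101/768, s_4=137/256)
  d_3[s_1] = 105/512*1/8 + 197/1536*1/4 + 101/768*3/8 + 137/256*3/16 = 637/3072
  d_3[s_2] = 105/512*1/4 + 197/1536*1/4 + 101/768*1/8 + 137/256*1/16 = 1637/12288
  d_3[s_3] = 105/512*5/16 + 197/1536*1/8 + 101/768*3/16 + 137/256*1/16 = 3397/24576
  d_3[s_4] = 105/512*5/16 + 197/1536*3/8 + 101/768*5/16 + 137/256*11/16 = 12809/24576
d_3 = (s_1=637/3072, s_2=1637/12288, s_3=3397/24576, s_4=12809/24576)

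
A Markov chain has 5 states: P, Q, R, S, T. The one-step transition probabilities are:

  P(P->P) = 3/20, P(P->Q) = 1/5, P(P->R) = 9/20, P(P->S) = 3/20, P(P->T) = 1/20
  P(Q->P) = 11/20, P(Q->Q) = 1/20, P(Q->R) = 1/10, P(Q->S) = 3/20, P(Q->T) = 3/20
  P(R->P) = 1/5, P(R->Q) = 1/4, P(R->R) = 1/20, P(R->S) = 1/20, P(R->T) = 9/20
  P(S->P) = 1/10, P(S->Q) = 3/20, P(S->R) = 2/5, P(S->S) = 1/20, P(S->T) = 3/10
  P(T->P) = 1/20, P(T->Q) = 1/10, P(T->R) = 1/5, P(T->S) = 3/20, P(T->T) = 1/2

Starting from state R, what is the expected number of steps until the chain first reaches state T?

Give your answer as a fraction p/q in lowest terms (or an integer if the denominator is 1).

Let h_i = expected steps to first reach T from state i.
Boundary: h_T = 0.
First-step equations for the other states:
  h_P = 1 + 3/20*h_P + 1/5*h_Q + 9/20*h_R + 3/20*h_S + 1/20*h_T
  h_Q = 1 + 11/20*h_P + 1/20*h_Q + 1/10*h_R + 3/20*h_S + 3/20*h_T
  h_R = 1 + 1/5*h_P + 1/4*h_Q + 1/20*h_R + 1/20*h_S + 9/20*h_T
  h_S = 1 + 1/10*h_P + 3/20*h_Q + 2/5*h_R + 1/20*h_S + 3/10*h_T

Substituting h_T = 0 and rearranging gives the linear system (I - Q) h = 1:
  [17/20, -1/5, -9/20, -3/20] . (h_P, h_Q, h_R, h_S) = 1
  [-11/20, 19/20, -1/10, -3/20] . (h_P, h_Q, h_R, h_S) = 1
  [-1/5, -1/4, 19/20, -1/20] . (h_P, h_Q, h_R, h_S) = 1
  [-1/10, -3/20, -2/5, 19/20] . (h_P, h_Q, h_R, h_S) = 1

Solving yields:
  h_P = 57160/11711
  h_Q = 8128/1673
  h_R = 41696/11711
  h_S = 916/239

Starting state is R, so the expected hitting time is h_R = 41696/11711.

Answer: 41696/11711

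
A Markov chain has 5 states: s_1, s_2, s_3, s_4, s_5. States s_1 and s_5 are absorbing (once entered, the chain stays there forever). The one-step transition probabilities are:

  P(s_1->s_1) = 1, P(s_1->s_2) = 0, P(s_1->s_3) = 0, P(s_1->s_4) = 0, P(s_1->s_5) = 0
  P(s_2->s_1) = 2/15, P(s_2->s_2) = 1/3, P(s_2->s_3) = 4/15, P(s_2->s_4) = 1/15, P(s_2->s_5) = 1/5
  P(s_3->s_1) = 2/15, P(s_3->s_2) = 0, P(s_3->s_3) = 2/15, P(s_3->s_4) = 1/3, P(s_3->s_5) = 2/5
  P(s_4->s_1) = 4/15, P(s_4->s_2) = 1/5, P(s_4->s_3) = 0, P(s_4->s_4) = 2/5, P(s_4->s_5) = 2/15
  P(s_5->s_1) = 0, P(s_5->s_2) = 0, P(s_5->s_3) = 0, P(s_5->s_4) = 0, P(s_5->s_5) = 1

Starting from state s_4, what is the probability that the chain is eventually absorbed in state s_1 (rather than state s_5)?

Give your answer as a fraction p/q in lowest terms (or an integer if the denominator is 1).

Let a_i = P(absorbed in s_1 | start in state i).
Boundary conditions: a_s_1 = 1, a_s_5 = 0.
For each transient state i, a_i = sum_j P(i->j) * a_j:
  a_s_2 = 2/15*a_s_1 + 1/3*a_s_2 + 4/15*a_s_3 + 1/15*a_s_4 + 1/5*a_s_5
  a_s_3 = 2/15*a_s_1 + 0*a_s_2 + 2/15*a_s_3 + 1/3*a_s_4 + 2/5*a_s_5
  a_s_4 = 4/15*a_s_1 + 1/5*a_s_2 + 0*a_s_3 + 2/5*a_s_4 + 2/15*a_s_5

Substituting a_s_1 = 1 and a_s_5 = 0, rearrange to (I - Q) a = r where r[i] = P(i -> s_1):
  [2/3, -4/15, -1/15] . (a_s_2, a_s_3, a_s_4) = 2/15
  [0, 13/15, -1/3] . (a_s_2, a_s_3, a_s_4) = 2/15
  [-1/5, 0, 3/5] . (a_s_2, a_s_3, a_s_4) = 4/15

Solving yields:
  a_s_2 = 146/357
  a_s_3 = 404/1071
  a_s_4 = 622/1071

Starting state is s_4, so the absorption probability is a_s_4 = 622/1071.

Answer: 622/1071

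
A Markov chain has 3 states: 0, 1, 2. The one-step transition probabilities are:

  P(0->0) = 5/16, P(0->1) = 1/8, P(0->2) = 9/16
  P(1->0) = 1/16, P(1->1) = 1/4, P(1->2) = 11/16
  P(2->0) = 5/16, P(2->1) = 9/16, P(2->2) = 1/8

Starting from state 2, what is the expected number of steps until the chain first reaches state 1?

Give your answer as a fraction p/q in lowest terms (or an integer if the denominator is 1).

Let h_i = expected steps to first reach 1 from state i.
Boundary: h_1 = 0.
First-step equations for the other states:
  h_0 = 1 + 5/16*h_0 + 1/8*h_1 + 9/16*h_2
  h_2 = 1 + 5/16*h_0 + 9/16*h_1 + 1/8*h_2

Substituting h_1 = 0 and rearranging gives the linear system (I - Q) h = 1:
  [11/16, -9/16] . (h_0, h_2) = 1
  [-5/16, 7/8] . (h_0, h_2) = 1

Solving yields:
  h_0 = 368/109
  h_2 = 256/109

Starting state is 2, so the expected hitting time is h_2 = 256/109.

Answer: 256/109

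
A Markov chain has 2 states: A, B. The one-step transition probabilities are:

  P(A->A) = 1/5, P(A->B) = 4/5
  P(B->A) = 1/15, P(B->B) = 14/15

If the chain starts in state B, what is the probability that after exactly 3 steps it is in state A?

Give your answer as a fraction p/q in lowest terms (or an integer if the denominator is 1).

Computing P^3 by repeated multiplication:
P^1 =
  A: [1/5, 4/5]
  B: [1/15, 14/15]
P^2 =
  A: [7/75, 68/75]
  B: [17/225, 208/225]
P^3 =
  A: [89/1125, 1036/1125]
  B: [259/3375, 3116/3375]

(P^3)[B -> A] = 259/3375

Answer: 259/3375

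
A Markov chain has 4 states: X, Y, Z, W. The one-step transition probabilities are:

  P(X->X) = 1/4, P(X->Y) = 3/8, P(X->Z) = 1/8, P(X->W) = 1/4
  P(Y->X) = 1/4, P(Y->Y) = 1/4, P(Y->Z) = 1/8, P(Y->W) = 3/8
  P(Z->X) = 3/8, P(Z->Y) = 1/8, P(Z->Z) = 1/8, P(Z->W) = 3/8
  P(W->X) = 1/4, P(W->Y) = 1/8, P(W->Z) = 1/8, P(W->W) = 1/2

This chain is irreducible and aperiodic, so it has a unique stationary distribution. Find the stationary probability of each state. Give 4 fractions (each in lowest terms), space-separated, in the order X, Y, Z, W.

The stationary distribution satisfies pi = pi * P, i.e.:
  pi_X = 1/4*pi_X + 1/4*pi_Y + 3/8*pi_Z + 1/4*pi_W
  pi_Y = 3/8*pi_X + 1/4*pi_Y + 1/8*pi_Z + 1/8*pi_W
  pi_Z = 1/8*pi_X + 1/8*pi_Y + 1/8*pi_Z + 1/8*pi_W
  pi_W = 1/4*pi_X + 3/8*pi_Y + 3/8*pi_Z + 1/2*pi_W
with normalization: pi_X + pi_Y + pi_Z + pi_W = 1.

Using the first 3 balance equations plus normalization, the linear system A*pi = b is:
  [-3/4, 1/4, 3/8, 1/4] . pi = 0
  [3/8, -3/4, 1/8, 1/8] . pi = 0
  [1/8, 1/8, -7/8, 1/8] . pi = 0
  [1, 1, 1, 1] . pi = 1

Solving yields:
  pi_X = 17/64
  pi_Y = 7/32
  pi_Z = 1/8
  pi_W = 25/64

Verification (pi * P):
  17/64*1/4 + 7/32*1/4 + 1/8*3/8 + 25/64*1/4 = 17/64 = pi_X  (ok)
  17/64*3/8 + 7/32*1/4 + 1/8*1/8 + 25/64*1/8 = 7/32 = pi_Y  (ok)
  17/64*1/8 + 7/32*1/8 + 1/8*1/8 + 25/64*1/8 = 1/8 = pi_Z  (ok)
  17/64*1/4 + 7/32*3/8 + 1/8*3/8 + 25/64*1/2 = 25/64 = pi_W  (ok)

Answer: 17/64 7/32 1/8 25/64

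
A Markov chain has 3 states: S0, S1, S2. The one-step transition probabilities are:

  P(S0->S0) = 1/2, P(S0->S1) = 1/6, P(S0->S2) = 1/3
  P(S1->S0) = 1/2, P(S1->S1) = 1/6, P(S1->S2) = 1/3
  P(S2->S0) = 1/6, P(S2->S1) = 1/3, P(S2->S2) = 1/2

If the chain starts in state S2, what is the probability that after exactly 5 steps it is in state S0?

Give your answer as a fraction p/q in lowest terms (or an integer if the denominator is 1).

Computing P^5 by repeated multiplication:
P^1 =
  S0: [1/2, 1/6, 1/3]
  S1: [1/2, 1/6, 1/3]
  S2: [1/6, 1/3, 1/2]
P^2 =
  S0: [7/18, 2/9, 7/18]
  S1: [7/18, 2/9, 7/18]
  S2: [1/3, 1/4, 5/12]
P^3 =
  S0: [10/27, 25/108, 43/108]
  S1: [10/27, 25/108, 43/108]
  S2: [13/36, 17/72, 29/72]
P^4 =
  S0: [119/324, 151/648, 259/648]
  S1: [119/324, 151/648, 259/648]
  S2: [79/216, 101/432, 173/432]
P^5 =
  S0: [713/1944, 907/3888, 1555/3888]
  S1: [713/1944, 907/3888, 1555/3888]
  S2: [475/1296, 605/2592, 1037/2592]

(P^5)[S2 -> S0] = 475/1296

Answer: 475/1296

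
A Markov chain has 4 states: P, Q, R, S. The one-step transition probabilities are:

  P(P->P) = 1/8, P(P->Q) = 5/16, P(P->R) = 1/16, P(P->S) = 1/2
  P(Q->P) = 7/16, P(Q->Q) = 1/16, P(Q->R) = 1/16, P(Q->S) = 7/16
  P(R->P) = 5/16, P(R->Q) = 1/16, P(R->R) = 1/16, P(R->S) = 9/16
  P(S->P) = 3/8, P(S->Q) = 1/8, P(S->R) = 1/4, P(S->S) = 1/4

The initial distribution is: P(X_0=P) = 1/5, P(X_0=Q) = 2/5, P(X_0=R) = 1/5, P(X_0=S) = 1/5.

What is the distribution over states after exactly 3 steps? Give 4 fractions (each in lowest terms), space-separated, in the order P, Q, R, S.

Answer: 3111/10240 1637/10240 1387/10240 821/2048

Derivation:
Propagating the distribution step by step (d_{t+1} = d_t * P):
d_0 = (P=1/5, Q=2/5, R=1/5, S=1/5)
  d_1[P] = 1/5*1/8 + 2/5*7/16 + 1/5*5/16 + 1/5*3/8 = 27/80
  d_1[Q] = 1/5*5/16 + 2/5*1/16 + 1/5*1/16 + 1/5*1/8 = 1/8
  d_1[R] = 1/5*1/16 + 2/5*1/16 + 1/5*1/16 + 1/5*1/4 = 1/10
  d_1[S] = 1/5*1/2 + 2/5*7/16 + 1/5*9/16 + 1/5*1/4 = 7/16
d_1 = (P=27/80, Q=1/8, R=1/10, S=7/16)
  d_2[P] = 27/80*1/8 + 1/8*7/16 + 1/10*5/16 + 7/16*3/8 = 187/640
  d_2[Q] = 27/80*5/16 + 1/8*1/16 + 1/10*1/16 + 7/16*1/8 = 223/1280
  d_2[R] = 27/80*1/16 + 1/8*1/16 + 1/10*1/16 + 7/16*1/4 = 37/256
  d_2[S] = 27/80*1/2 + 1/8*7/16 + 1/10*9/16 + 7/16*1/4 = 249/640
d_2 = (P=187/640, Q=223/1280, R=37/256, S=249/640)
  d_3[P] = 187/640*1/8 + 223/1280*7/16 + 37/256*5/16 + 249/640*3/8 = 3111/10240
  d_3[Q] = 187/640*5/16 + 223/1280*1/16 + 37/256*1/16 + 249/640*1/8 = 1637/10240
  d_3[R] = 187/640*1/16 + 223/1280*1/16 + 37/256*1/16 + 249/640*1/4 = 1387/10240
  d_3[S] = 187/640*1/2 + 223/1280*7/16 + 37/256*9/16 + 249/640*1/4 = 821/2048
d_3 = (P=3111/10240, Q=1637/10240, R=1387/10240, S=821/2048)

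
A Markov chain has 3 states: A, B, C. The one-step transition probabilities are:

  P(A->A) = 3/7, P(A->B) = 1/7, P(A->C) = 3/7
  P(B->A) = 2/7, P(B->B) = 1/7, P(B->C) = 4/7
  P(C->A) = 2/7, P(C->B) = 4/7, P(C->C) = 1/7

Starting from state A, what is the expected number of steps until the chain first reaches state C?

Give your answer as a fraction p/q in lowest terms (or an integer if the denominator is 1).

Answer: 49/22

Derivation:
Let h_i = expected steps to first reach C from state i.
Boundary: h_C = 0.
First-step equations for the other states:
  h_A = 1 + 3/7*h_A + 1/7*h_B + 3/7*h_C
  h_B = 1 + 2/7*h_A + 1/7*h_B + 4/7*h_C

Substituting h_C = 0 and rearranging gives the linear system (I - Q) h = 1:
  [4/7, -1/7] . (h_A, h_B) = 1
  [-2/7, 6/7] . (h_A, h_B) = 1

Solving yields:
  h_A = 49/22
  h_B = 21/11

Starting state is A, so the expected hitting time is h_A = 49/22.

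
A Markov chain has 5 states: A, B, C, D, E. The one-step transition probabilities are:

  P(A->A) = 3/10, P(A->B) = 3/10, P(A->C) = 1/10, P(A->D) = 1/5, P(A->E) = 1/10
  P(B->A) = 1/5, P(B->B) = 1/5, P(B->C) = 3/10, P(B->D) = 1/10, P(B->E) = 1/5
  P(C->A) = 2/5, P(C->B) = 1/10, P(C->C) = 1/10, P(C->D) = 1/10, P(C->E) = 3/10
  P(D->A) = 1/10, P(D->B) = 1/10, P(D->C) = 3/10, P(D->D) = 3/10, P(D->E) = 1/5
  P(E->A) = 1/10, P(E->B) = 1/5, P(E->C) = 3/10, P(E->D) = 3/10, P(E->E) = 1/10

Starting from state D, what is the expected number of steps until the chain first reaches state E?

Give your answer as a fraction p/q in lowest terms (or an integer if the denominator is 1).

Let h_i = expected steps to first reach E from state i.
Boundary: h_E = 0.
First-step equations for the other states:
  h_A = 1 + 3/10*h_A + 3/10*h_B + 1/10*h_C + 1/5*h_D + 1/10*h_E
  h_B = 1 + 1/5*h_A + 1/5*h_B + 3/10*h_C + 1/10*h_D + 1/5*h_E
  h_C = 1 + 2/5*h_A + 1/10*h_B + 1/10*h_C + 1/10*h_D + 3/10*h_E
  h_D = 1 + 1/10*h_A + 1/10*h_B + 3/10*h_C + 3/10*h_D + 1/5*h_E

Substituting h_E = 0 and rearranging gives the linear system (I - Q) h = 1:
  [7/10, -3/10, -1/10, -1/5] . (h_A, h_B, h_C, h_D) = 1
  [-1/5, 4/5, -3/10, -1/10] . (h_A, h_B, h_C, h_D) = 1
  [-2/5, -1/10, 9/10, -1/10] . (h_A, h_B, h_C, h_D) = 1
  [-1/10, -1/10, -3/10, 7/10] . (h_A, h_B, h_C, h_D) = 1

Solving yields:
  h_A = 10200/1777
  h_B = 9080/1777
  h_C = 8510/1777
  h_D = 8940/1777

Starting state is D, so the expected hitting time is h_D = 8940/1777.

Answer: 8940/1777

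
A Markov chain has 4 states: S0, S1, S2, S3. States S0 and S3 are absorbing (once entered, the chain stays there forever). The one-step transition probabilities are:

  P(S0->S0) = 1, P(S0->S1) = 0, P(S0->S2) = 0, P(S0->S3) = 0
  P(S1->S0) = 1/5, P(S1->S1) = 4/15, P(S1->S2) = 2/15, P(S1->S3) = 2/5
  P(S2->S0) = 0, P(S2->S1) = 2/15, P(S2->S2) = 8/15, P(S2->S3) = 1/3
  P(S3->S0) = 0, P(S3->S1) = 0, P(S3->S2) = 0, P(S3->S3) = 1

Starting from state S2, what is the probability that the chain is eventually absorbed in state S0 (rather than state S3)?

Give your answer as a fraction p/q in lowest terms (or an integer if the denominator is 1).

Let a_i = P(absorbed in S0 | start in state i).
Boundary conditions: a_S0 = 1, a_S3 = 0.
For each transient state i, a_i = sum_j P(i->j) * a_j:
  a_S1 = 1/5*a_S0 + 4/15*a_S1 + 2/15*a_S2 + 2/5*a_S3
  a_S2 = 0*a_S0 + 2/15*a_S1 + 8/15*a_S2 + 1/3*a_S3

Substituting a_S0 = 1 and a_S3 = 0, rearrange to (I - Q) a = r where r[i] = P(i -> S0):
  [11/15, -2/15] . (a_S1, a_S2) = 1/5
  [-2/15, 7/15] . (a_S1, a_S2) = 0

Solving yields:
  a_S1 = 21/73
  a_S2 = 6/73

Starting state is S2, so the absorption probability is a_S2 = 6/73.

Answer: 6/73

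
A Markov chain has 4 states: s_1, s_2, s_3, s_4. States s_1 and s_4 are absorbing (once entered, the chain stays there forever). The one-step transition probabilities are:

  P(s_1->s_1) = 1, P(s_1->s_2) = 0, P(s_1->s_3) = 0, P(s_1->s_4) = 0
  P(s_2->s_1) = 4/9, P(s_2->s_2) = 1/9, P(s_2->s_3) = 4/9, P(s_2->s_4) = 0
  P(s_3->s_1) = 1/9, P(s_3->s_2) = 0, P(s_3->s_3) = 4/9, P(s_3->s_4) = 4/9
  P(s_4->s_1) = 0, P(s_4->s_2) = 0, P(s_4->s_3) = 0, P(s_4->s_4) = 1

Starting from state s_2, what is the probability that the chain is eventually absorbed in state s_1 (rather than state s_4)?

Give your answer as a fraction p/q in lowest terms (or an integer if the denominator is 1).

Answer: 3/5

Derivation:
Let a_i = P(absorbed in s_1 | start in state i).
Boundary conditions: a_s_1 = 1, a_s_4 = 0.
For each transient state i, a_i = sum_j P(i->j) * a_j:
  a_s_2 = 4/9*a_s_1 + 1/9*a_s_2 + 4/9*a_s_3 + 0*a_s_4
  a_s_3 = 1/9*a_s_1 + 0*a_s_2 + 4/9*a_s_3 + 4/9*a_s_4

Substituting a_s_1 = 1 and a_s_4 = 0, rearrange to (I - Q) a = r where r[i] = P(i -> s_1):
  [8/9, -4/9] . (a_s_2, a_s_3) = 4/9
  [0, 5/9] . (a_s_2, a_s_3) = 1/9

Solving yields:
  a_s_2 = 3/5
  a_s_3 = 1/5

Starting state is s_2, so the absorption probability is a_s_2 = 3/5.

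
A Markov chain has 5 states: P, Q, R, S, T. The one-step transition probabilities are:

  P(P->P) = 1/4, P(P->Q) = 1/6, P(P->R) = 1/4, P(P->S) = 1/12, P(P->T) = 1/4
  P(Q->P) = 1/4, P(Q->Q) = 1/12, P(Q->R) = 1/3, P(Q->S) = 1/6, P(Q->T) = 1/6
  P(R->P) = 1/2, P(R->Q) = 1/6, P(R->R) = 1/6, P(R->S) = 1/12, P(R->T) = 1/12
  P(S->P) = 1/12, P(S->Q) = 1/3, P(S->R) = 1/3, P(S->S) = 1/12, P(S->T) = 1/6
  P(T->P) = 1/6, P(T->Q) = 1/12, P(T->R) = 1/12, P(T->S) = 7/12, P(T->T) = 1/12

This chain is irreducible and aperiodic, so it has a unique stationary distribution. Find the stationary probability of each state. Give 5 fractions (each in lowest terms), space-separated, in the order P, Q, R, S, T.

Answer: 7599/28567 13/77 6662/28567 456/2597 4467/28567

Derivation:
The stationary distribution satisfies pi = pi * P, i.e.:
  pi_P = 1/4*pi_P + 1/4*pi_Q + 1/2*pi_R + 1/12*pi_S + 1/6*pi_T
  pi_Q = 1/6*pi_P + 1/12*pi_Q + 1/6*pi_R + 1/3*pi_S + 1/12*pi_T
  pi_R = 1/4*pi_P + 1/3*pi_Q + 1/6*pi_R + 1/3*pi_S + 1/12*pi_T
  pi_S = 1/12*pi_P + 1/6*pi_Q + 1/12*pi_R + 1/12*pi_S + 7/12*pi_T
  pi_T = 1/4*pi_P + 1/6*pi_Q + 1/12*pi_R + 1/6*pi_S + 1/12*pi_T
with normalization: pi_P + pi_Q + pi_R + pi_S + pi_T = 1.

Using the first 4 balance equations plus normalization, the linear system A*pi = b is:
  [-3/4, 1/4, 1/2, 1/12, 1/6] . pi = 0
  [1/6, -11/12, 1/6, 1/3, 1/12] . pi = 0
  [1/4, 1/3, -5/6, 1/3, 1/12] . pi = 0
  [1/12, 1/6, 1/12, -11/12, 7/12] . pi = 0
  [1, 1, 1, 1, 1] . pi = 1

Solving yields:
  pi_P = 7599/28567
  pi_Q = 13/77
  pi_R = 6662/28567
  pi_S = 456/2597
  pi_T = 4467/28567

Verification (pi * P):
  7599/28567*1/4 + 13/77*1/4 + 6662/28567*1/2 + 456/2597*1/12 + 4467/28567*1/6 = 7599/28567 = pi_P  (ok)
  7599/28567*1/6 + 13/77*1/12 + 6662/28567*1/6 + 456/2597*1/3 + 4467/28567*1/12 = 13/77 = pi_Q  (ok)
  7599/28567*1/4 + 13/77*1/3 + 6662/28567*1/6 + 456/2597*1/3 + 4467/28567*1/12 = 6662/28567 = pi_R  (ok)
  7599/28567*1/12 + 13/77*1/6 + 6662/28567*1/12 + 456/2597*1/12 + 4467/28567*7/12 = 456/2597 = pi_S  (ok)
  7599/28567*1/4 + 13/77*1/6 + 6662/28567*1/12 + 456/2597*1/6 + 4467/28567*1/12 = 4467/28567 = pi_T  (ok)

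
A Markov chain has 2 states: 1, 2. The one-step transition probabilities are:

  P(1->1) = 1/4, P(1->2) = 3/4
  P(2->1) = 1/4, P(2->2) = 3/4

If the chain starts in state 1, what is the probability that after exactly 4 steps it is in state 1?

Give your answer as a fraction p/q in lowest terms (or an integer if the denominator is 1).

Answer: 1/4

Derivation:
Computing P^4 by repeated multiplication:
P^1 =
  1: [1/4, 3/4]
  2: [1/4, 3/4]
P^2 =
  1: [1/4, 3/4]
  2: [1/4, 3/4]
P^3 =
  1: [1/4, 3/4]
  2: [1/4, 3/4]
P^4 =
  1: [1/4, 3/4]
  2: [1/4, 3/4]

(P^4)[1 -> 1] = 1/4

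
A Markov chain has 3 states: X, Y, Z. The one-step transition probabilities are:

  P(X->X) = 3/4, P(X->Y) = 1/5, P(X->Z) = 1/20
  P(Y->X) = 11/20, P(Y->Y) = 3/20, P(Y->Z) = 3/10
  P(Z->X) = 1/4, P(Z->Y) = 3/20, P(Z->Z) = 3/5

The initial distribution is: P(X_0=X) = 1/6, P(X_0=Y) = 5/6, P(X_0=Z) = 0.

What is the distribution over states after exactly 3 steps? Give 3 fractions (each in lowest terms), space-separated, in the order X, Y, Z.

Propagating the distribution step by step (d_{t+1} = d_t * P):
d_0 = (X=1/6, Y=5/6, Z=0)
  d_1[X] = 1/6*3/4 + 5/6*11/20 + 0*1/4 = 7/12
  d_1[Y] = 1/6*1/5 + 5/6*3/20 + 0*3/20 = 19/120
  d_1[Z] = 1/6*1/20 + 5/6*3/10 + 0*3/5 = 31/120
d_1 = (X=7/12, Y=19/120, Z=31/120)
  d_2[X] = 7/12*3/4 + 19/120*11/20 + 31/120*1/4 = 707/1200
  d_2[Y] = 7/12*1/5 + 19/120*3/20 + 31/120*3/20 = 43/240
  d_2[Z] = 7/12*1/20 + 19/120*3/10 + 31/120*3/5 = 139/600
d_2 = (X=707/1200, Y=43/240, Z=139/600)
  d_3[X] = 707/1200*3/4 + 43/240*11/20 + 139/600*1/4 = 359/600
  d_3[Y] = 707/1200*1/5 + 43/240*3/20 + 139/600*3/20 = 4307/24000
  d_3[Z] = 707/1200*1/20 + 43/240*3/10 + 139/600*3/5 = 5333/24000
d_3 = (X=359/600, Y=4307/24000, Z=5333/24000)

Answer: 359/600 4307/24000 5333/24000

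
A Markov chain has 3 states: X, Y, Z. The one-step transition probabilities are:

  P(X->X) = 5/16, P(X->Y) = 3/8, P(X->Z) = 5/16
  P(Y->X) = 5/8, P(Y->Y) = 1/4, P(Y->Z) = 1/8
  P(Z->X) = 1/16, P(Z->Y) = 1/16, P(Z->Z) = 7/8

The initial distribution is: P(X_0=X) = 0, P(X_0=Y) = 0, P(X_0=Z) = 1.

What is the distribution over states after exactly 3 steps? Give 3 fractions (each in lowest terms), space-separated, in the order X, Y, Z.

Answer: 147/1024 473/4096 3035/4096

Derivation:
Propagating the distribution step by step (d_{t+1} = d_t * P):
d_0 = (X=0, Y=0, Z=1)
  d_1[X] = 0*5/16 + 0*5/8 + 1*1/16 = 1/16
  d_1[Y] = 0*3/8 + 0*1/4 + 1*1/16 = 1/16
  d_1[Z] = 0*5/16 + 0*1/8 + 1*7/8 = 7/8
d_1 = (X=1/16, Y=1/16, Z=7/8)
  d_2[X] = 1/16*5/16 + 1/16*5/8 + 7/8*1/16 = 29/256
  d_2[Y] = 1/16*3/8 + 1/16*1/4 + 7/8*1/16 = 3/32
  d_2[Z] = 1/16*5/16 + 1/16*1/8 + 7/8*7/8 = 203/256
d_2 = (X=29/256, Y=3/32, Z=203/256)
  d_3[X] = 29/256*5/16 + 3/32*5/8 + 203/256*1/16 = 147/1024
  d_3[Y] = 29/256*3/8 + 3/32*1/4 + 203/256*1/16 = 473/4096
  d_3[Z] = 29/256*5/16 + 3/32*1/8 + 203/256*7/8 = 3035/4096
d_3 = (X=147/1024, Y=473/4096, Z=3035/4096)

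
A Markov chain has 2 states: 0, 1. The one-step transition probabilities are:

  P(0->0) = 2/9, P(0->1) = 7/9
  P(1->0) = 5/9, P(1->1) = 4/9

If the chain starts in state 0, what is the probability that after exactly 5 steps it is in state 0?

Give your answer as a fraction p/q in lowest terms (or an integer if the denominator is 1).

Answer: 302/729

Derivation:
Computing P^5 by repeated multiplication:
P^1 =
  0: [2/9, 7/9]
  1: [5/9, 4/9]
P^2 =
  0: [13/27, 14/27]
  1: [10/27, 17/27]
P^3 =
  0: [32/81, 49/81]
  1: [35/81, 46/81]
P^4 =
  0: [103/243, 140/243]
  1: [100/243, 143/243]
P^5 =
  0: [302/729, 427/729]
  1: [305/729, 424/729]

(P^5)[0 -> 0] = 302/729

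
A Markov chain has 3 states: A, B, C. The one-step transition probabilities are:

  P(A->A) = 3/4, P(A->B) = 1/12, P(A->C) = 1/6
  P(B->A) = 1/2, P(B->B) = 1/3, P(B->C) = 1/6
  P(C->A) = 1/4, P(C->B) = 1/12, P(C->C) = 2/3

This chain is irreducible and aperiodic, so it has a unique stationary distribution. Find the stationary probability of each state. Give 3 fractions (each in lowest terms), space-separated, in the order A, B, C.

Answer: 5/9 1/9 1/3

Derivation:
The stationary distribution satisfies pi = pi * P, i.e.:
  pi_A = 3/4*pi_A + 1/2*pi_B + 1/4*pi_C
  pi_B = 1/12*pi_A + 1/3*pi_B + 1/12*pi_C
  pi_C = 1/6*pi_A + 1/6*pi_B + 2/3*pi_C
with normalization: pi_A + pi_B + pi_C = 1.

Using the first 2 balance equations plus normalization, the linear system A*pi = b is:
  [-1/4, 1/2, 1/4] . pi = 0
  [1/12, -2/3, 1/12] . pi = 0
  [1, 1, 1] . pi = 1

Solving yields:
  pi_A = 5/9
  pi_B = 1/9
  pi_C = 1/3

Verification (pi * P):
  5/9*3/4 + 1/9*1/2 + 1/3*1/4 = 5/9 = pi_A  (ok)
  5/9*1/12 + 1/9*1/3 + 1/3*1/12 = 1/9 = pi_B  (ok)
  5/9*1/6 + 1/9*1/6 + 1/3*2/3 = 1/3 = pi_C  (ok)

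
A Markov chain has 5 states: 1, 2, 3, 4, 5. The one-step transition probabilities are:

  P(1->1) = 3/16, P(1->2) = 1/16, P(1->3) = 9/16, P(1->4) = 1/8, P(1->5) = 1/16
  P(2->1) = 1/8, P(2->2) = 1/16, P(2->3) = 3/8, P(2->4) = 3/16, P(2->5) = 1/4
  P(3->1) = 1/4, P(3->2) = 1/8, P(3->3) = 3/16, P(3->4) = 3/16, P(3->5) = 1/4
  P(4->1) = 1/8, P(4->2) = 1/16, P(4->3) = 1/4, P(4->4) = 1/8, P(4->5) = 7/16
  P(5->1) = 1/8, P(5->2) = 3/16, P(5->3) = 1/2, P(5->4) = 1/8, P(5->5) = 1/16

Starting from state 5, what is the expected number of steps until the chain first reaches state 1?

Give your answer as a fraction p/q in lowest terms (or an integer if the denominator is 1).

Let h_i = expected steps to first reach 1 from state i.
Boundary: h_1 = 0.
First-step equations for the other states:
  h_2 = 1 + 1/8*h_1 + 1/16*h_2 + 3/8*h_3 + 3/16*h_4 + 1/4*h_5
  h_3 = 1 + 1/4*h_1 + 1/8*h_2 + 3/16*h_3 + 3/16*h_4 + 1/4*h_5
  h_4 = 1 + 1/8*h_1 + 1/16*h_2 + 1/4*h_3 + 1/8*h_4 + 7/16*h_5
  h_5 = 1 + 1/8*h_1 + 3/16*h_2 + 1/2*h_3 + 1/8*h_4 + 1/16*h_5

Substituting h_1 = 0 and rearranging gives the linear system (I - Q) h = 1:
  [15/16, -3/8, -3/16, -1/4] . (h_2, h_3, h_4, h_5) = 1
  [-1/8, 13/16, -3/16, -1/4] . (h_2, h_3, h_4, h_5) = 1
  [-1/16, -1/4, 7/8, -7/16] . (h_2, h_3, h_4, h_5) = 1
  [-3/16, -1/2, -1/8, 15/16] . (h_2, h_3, h_4, h_5) = 1

Solving yields:
  h_2 = 24776/4099
  h_3 = 22168/4099
  h_4 = 25032/4099
  h_5 = 24488/4099

Starting state is 5, so the expected hitting time is h_5 = 24488/4099.

Answer: 24488/4099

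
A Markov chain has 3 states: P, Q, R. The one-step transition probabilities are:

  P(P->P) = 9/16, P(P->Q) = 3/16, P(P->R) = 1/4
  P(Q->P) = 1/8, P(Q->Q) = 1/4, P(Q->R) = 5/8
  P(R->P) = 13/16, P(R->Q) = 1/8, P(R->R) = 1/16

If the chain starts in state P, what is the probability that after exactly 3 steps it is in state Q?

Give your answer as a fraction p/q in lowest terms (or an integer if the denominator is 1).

Answer: 745/4096

Derivation:
Computing P^3 by repeated multiplication:
P^1 =
  P: [9/16, 3/16, 1/4]
  Q: [1/8, 1/4, 5/8]
  R: [13/16, 1/8, 1/16]
P^2 =
  P: [139/256, 47/256, 35/128]
  Q: [39/64, 21/128, 29/128]
  R: [67/128, 49/256, 73/256]
P^3 =
  P: [2255/4096, 745/4096, 137/512]
  Q: [1121/2048, 47/256, 551/2048]
  R: [2253/4096, 93/512, 1099/4096]

(P^3)[P -> Q] = 745/4096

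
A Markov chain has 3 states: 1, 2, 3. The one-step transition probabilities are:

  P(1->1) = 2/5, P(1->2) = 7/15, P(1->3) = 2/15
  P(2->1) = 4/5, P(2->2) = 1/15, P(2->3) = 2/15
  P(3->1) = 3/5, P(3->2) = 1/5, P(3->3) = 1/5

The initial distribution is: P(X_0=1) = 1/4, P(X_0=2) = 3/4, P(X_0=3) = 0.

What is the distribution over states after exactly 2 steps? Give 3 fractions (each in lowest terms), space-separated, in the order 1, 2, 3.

Answer: 37/75 82/225 32/225

Derivation:
Propagating the distribution step by step (d_{t+1} = d_t * P):
d_0 = (1=1/4, 2=3/4, 3=0)
  d_1[1] = 1/4*2/5 + 3/4*4/5 + 0*3/5 = 7/10
  d_1[2] = 1/4*7/15 + 3/4*1/15 + 0*1/5 = 1/6
  d_1[3] = 1/4*2/15 + 3/4*2/15 + 0*1/5 = 2/15
d_1 = (1=7/10, 2=1/6, 3=2/15)
  d_2[1] = 7/10*2/5 + 1/6*4/5 + 2/15*3/5 = 37/75
  d_2[2] = 7/10*7/15 + 1/6*1/15 + 2/15*1/5 = 82/225
  d_2[3] = 7/10*2/15 + 1/6*2/15 + 2/15*1/5 = 32/225
d_2 = (1=37/75, 2=82/225, 3=32/225)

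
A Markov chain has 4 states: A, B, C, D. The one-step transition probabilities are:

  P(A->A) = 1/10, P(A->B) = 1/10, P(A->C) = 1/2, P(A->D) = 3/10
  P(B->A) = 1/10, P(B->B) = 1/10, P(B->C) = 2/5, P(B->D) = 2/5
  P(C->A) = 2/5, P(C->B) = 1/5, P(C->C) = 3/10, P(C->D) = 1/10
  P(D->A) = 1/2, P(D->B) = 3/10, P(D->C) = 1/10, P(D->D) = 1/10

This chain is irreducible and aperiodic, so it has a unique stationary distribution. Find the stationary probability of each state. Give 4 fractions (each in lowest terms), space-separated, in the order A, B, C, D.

The stationary distribution satisfies pi = pi * P, i.e.:
  pi_A = 1/10*pi_A + 1/10*pi_B + 2/5*pi_C + 1/2*pi_D
  pi_B = 1/10*pi_A + 1/10*pi_B + 1/5*pi_C + 3/10*pi_D
  pi_C = 1/2*pi_A + 2/5*pi_B + 3/10*pi_C + 1/10*pi_D
  pi_D = 3/10*pi_A + 2/5*pi_B + 1/10*pi_C + 1/10*pi_D
with normalization: pi_A + pi_B + pi_C + pi_D = 1.

Using the first 3 balance equations plus normalization, the linear system A*pi = b is:
  [-9/10, 1/10, 2/5, 1/2] . pi = 0
  [1/10, -9/10, 1/5, 3/10] . pi = 0
  [1/2, 2/5, -7/10, 1/10] . pi = 0
  [1, 1, 1, 1] . pi = 1

Solving yields:
  pi_A = 191/674
  pi_B = 59/337
  pi_C = 112/337
  pi_D = 141/674

Verification (pi * P):
  191/674*1/10 + 59/337*1/10 + 112/337*2/5 + 141/674*1/2 = 191/674 = pi_A  (ok)
  191/674*1/10 + 59/337*1/10 + 112/337*1/5 + 141/674*3/10 = 59/337 = pi_B  (ok)
  191/674*1/2 + 59/337*2/5 + 112/337*3/10 + 141/674*1/10 = 112/337 = pi_C  (ok)
  191/674*3/10 + 59/337*2/5 + 112/337*1/10 + 141/674*1/10 = 141/674 = pi_D  (ok)

Answer: 191/674 59/337 112/337 141/674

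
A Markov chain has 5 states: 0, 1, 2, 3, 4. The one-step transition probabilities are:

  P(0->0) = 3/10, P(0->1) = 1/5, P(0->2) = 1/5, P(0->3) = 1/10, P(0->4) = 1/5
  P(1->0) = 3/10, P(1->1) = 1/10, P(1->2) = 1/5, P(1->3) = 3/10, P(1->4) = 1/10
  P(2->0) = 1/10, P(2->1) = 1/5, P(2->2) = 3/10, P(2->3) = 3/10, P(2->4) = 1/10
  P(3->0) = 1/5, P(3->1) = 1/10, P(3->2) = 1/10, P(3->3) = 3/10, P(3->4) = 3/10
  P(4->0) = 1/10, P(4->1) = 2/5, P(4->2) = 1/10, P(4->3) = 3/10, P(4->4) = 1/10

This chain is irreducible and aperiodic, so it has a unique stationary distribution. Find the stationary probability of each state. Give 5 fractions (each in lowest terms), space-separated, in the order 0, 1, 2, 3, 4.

Answer: 917/4478 849/4478 1561/8956 580/2239 1543/8956

Derivation:
The stationary distribution satisfies pi = pi * P, i.e.:
  pi_0 = 3/10*pi_0 + 3/10*pi_1 + 1/10*pi_2 + 1/5*pi_3 + 1/10*pi_4
  pi_1 = 1/5*pi_0 + 1/10*pi_1 + 1/5*pi_2 + 1/10*pi_3 + 2/5*pi_4
  pi_2 = 1/5*pi_0 + 1/5*pi_1 + 3/10*pi_2 + 1/10*pi_3 + 1/10*pi_4
  pi_3 = 1/10*pi_0 + 3/10*pi_1 + 3/10*pi_2 + 3/10*pi_3 + 3/10*pi_4
  pi_4 = 1/5*pi_0 + 1/10*pi_1 + 1/10*pi_2 + 3/10*pi_3 + 1/10*pi_4
with normalization: pi_0 + pi_1 + pi_2 + pi_3 + pi_4 = 1.

Using the first 4 balance equations plus normalization, the linear system A*pi = b is:
  [-7/10, 3/10, 1/10, 1/5, 1/10] . pi = 0
  [1/5, -9/10, 1/5, 1/10, 2/5] . pi = 0
  [1/5, 1/5, -7/10, 1/10, 1/10] . pi = 0
  [1/10, 3/10, 3/10, -7/10, 3/10] . pi = 0
  [1, 1, 1, 1, 1] . pi = 1

Solving yields:
  pi_0 = 917/4478
  pi_1 = 849/4478
  pi_2 = 1561/8956
  pi_3 = 580/2239
  pi_4 = 1543/8956

Verification (pi * P):
  917/4478*3/10 + 849/4478*3/10 + 1561/8956*1/10 + 580/2239*1/5 + 1543/8956*1/10 = 917/4478 = pi_0  (ok)
  917/4478*1/5 + 849/4478*1/10 + 1561/8956*1/5 + 580/2239*1/10 + 1543/8956*2/5 = 849/4478 = pi_1  (ok)
  917/4478*1/5 + 849/4478*1/5 + 1561/8956*3/10 + 580/2239*1/10 + 1543/8956*1/10 = 1561/8956 = pi_2  (ok)
  917/4478*1/10 + 849/4478*3/10 + 1561/8956*3/10 + 580/2239*3/10 + 1543/8956*3/10 = 580/2239 = pi_3  (ok)
  917/4478*1/5 + 849/4478*1/10 + 1561/8956*1/10 + 580/2239*3/10 + 1543/8956*1/10 = 1543/8956 = pi_4  (ok)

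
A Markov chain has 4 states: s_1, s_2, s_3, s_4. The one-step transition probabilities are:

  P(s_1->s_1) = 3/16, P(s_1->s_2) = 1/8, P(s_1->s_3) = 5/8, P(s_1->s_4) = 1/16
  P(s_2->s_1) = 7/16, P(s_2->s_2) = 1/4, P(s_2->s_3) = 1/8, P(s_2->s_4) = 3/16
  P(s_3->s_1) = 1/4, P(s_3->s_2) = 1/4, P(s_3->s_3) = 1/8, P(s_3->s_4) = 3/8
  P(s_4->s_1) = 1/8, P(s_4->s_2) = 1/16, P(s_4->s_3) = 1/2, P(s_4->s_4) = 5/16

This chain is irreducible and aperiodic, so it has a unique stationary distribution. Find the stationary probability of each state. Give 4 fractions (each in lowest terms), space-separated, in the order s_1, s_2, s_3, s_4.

The stationary distribution satisfies pi = pi * P, i.e.:
  pi_s_1 = 3/16*pi_s_1 + 7/16*pi_s_2 + 1/4*pi_s_3 + 1/8*pi_s_4
  pi_s_2 = 1/8*pi_s_1 + 1/4*pi_s_2 + 1/4*pi_s_3 + 1/16*pi_s_4
  pi_s_3 = 5/8*pi_s_1 + 1/8*pi_s_2 + 1/8*pi_s_3 + 1/2*pi_s_4
  pi_s_4 = 1/16*pi_s_1 + 3/16*pi_s_2 + 3/8*pi_s_3 + 5/16*pi_s_4
with normalization: pi_s_1 + pi_s_2 + pi_s_3 + pi_s_4 = 1.

Using the first 3 balance equations plus normalization, the linear system A*pi = b is:
  [-13/16, 7/16, 1/4, 1/8] . pi = 0
  [1/8, -3/4, 1/4, 1/16] . pi = 0
  [5/8, 1/8, -7/8, 1/2] . pi = 0
  [1, 1, 1, 1] . pi = 1

Solving yields:
  pi_s_1 = 517/2190
  pi_s_2 = 379/2190
  pi_s_3 = 74/219
  pi_s_4 = 277/1095

Verification (pi * P):
  517/2190*3/16 + 379/2190*7/16 + 74/219*1/4 + 277/1095*1/8 = 517/2190 = pi_s_1  (ok)
  517/2190*1/8 + 379/2190*1/4 + 74/219*1/4 + 277/1095*1/16 = 379/2190 = pi_s_2  (ok)
  517/2190*5/8 + 379/2190*1/8 + 74/219*1/8 + 277/1095*1/2 = 74/219 = pi_s_3  (ok)
  517/2190*1/16 + 379/2190*3/16 + 74/219*3/8 + 277/1095*5/16 = 277/1095 = pi_s_4  (ok)

Answer: 517/2190 379/2190 74/219 277/1095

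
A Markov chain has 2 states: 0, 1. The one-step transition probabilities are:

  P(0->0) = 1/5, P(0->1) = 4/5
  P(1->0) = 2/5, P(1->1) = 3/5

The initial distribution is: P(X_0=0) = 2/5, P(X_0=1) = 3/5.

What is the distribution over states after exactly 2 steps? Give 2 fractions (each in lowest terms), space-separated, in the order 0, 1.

Propagating the distribution step by step (d_{t+1} = d_t * P):
d_0 = (0=2/5, 1=3/5)
  d_1[0] = 2/5*1/5 + 3/5*2/5 = 8/25
  d_1[1] = 2/5*4/5 + 3/5*3/5 = 17/25
d_1 = (0=8/25, 1=17/25)
  d_2[0] = 8/25*1/5 + 17/25*2/5 = 42/125
  d_2[1] = 8/25*4/5 + 17/25*3/5 = 83/125
d_2 = (0=42/125, 1=83/125)

Answer: 42/125 83/125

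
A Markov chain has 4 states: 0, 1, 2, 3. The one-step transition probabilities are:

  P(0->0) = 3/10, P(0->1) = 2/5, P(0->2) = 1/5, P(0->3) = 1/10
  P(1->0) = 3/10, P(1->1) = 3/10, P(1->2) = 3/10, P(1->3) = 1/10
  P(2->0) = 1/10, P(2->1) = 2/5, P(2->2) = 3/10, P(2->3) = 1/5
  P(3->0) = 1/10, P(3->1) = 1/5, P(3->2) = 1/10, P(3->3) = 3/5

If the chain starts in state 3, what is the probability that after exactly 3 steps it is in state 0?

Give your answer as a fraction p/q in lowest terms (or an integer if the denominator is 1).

Computing P^3 by repeated multiplication:
P^1 =
  0: [3/10, 2/5, 1/5, 1/10]
  1: [3/10, 3/10, 3/10, 1/10]
  2: [1/10, 2/5, 3/10, 1/5]
  3: [1/10, 1/5, 1/10, 3/5]
P^2 =
  0: [6/25, 17/50, 1/4, 17/100]
  1: [11/50, 7/20, 1/4, 9/50]
  2: [1/5, 8/25, 1/4, 23/100]
  3: [4/25, 13/50, 17/100, 41/100]
P^3 =
  0: [27/125, 83/250, 121/500, 21/100]
  1: [107/500, 329/1000, 121/500, 43/200]
  2: [51/250, 161/500, 117/500, 6/25]
  3: [23/125, 73/250, 101/500, 161/500]

(P^3)[3 -> 0] = 23/125

Answer: 23/125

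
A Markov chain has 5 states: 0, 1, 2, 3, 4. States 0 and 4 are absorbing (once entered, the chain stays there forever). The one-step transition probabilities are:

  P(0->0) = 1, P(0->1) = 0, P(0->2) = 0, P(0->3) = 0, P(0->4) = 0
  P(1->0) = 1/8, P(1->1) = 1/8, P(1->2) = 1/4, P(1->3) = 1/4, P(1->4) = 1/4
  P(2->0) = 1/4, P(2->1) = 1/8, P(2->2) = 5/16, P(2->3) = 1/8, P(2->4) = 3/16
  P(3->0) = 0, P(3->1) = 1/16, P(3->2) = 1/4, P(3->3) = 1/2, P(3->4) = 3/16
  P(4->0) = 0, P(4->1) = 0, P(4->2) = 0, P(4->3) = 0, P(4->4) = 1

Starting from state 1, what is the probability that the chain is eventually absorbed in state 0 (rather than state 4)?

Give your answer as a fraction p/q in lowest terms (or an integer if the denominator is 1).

Let a_i = P(absorbed in 0 | start in state i).
Boundary conditions: a_0 = 1, a_4 = 0.
For each transient state i, a_i = sum_j P(i->j) * a_j:
  a_1 = 1/8*a_0 + 1/8*a_1 + 1/4*a_2 + 1/4*a_3 + 1/4*a_4
  a_2 = 1/4*a_0 + 1/8*a_1 + 5/16*a_2 + 1/8*a_3 + 3/16*a_4
  a_3 = 0*a_0 + 1/16*a_1 + 1/4*a_2 + 1/2*a_3 + 3/16*a_4

Substituting a_0 = 1 and a_4 = 0, rearrange to (I - Q) a = r where r[i] = P(i -> 0):
  [7/8, -1/4, -1/4] . (a_1, a_2, a_3) = 1/8
  [-1/8, 11/16, -1/8] . (a_1, a_2, a_3) = 1/4
  [-1/16, -1/4, 1/2] . (a_1, a_2, a_3) = 0

Solving yields:
  a_1 = 88/243
  a_2 = 13/27
  a_3 = 139/486

Starting state is 1, so the absorption probability is a_1 = 88/243.

Answer: 88/243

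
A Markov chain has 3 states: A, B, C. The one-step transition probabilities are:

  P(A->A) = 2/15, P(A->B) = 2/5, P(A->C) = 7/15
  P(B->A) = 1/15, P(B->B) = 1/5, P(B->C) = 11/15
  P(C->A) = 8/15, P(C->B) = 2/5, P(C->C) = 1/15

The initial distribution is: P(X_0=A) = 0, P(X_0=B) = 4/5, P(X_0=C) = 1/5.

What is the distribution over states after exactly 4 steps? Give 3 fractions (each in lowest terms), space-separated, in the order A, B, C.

Propagating the distribution step by step (d_{t+1} = d_t * P):
d_0 = (A=0, B=4/5, C=1/5)
  d_1[A] = 0*2/15 + 4/5*1/15 + 1/5*8/15 = 4/25
  d_1[B] = 0*2/5 + 4/5*1/5 + 1/5*2/5 = 6/25
  d_1[C] = 0*7/15 + 4/5*11/15 + 1/5*1/15 = 3/5
d_1 = (A=4/25, B=6/25, C=3/5)
  d_2[A] = 4/25*2/15 + 6/25*1/15 + 3/5*8/15 = 134/375
  d_2[B] = 4/25*2/5 + 6/25*1/5 + 3/5*2/5 = 44/125
  d_2[C] = 4/25*7/15 + 6/25*11/15 + 3/5*1/15 = 109/375
d_2 = (A=134/375, B=44/125, C=109/375)
  d_3[A] = 134/375*2/15 + 44/125*1/15 + 109/375*8/15 = 424/1875
  d_3[B] = 134/375*2/5 + 44/125*1/5 + 109/375*2/5 = 206/625
  d_3[C] = 134/375*7/15 + 44/125*11/15 + 109/375*1/15 = 833/1875
d_3 = (A=424/1875, B=206/625, C=833/1875)
  d_4[A] = 424/1875*2/15 + 206/625*1/15 + 833/1875*8/15 = 542/1875
  d_4[B] = 424/1875*2/5 + 206/625*1/5 + 833/1875*2/5 = 1044/3125
  d_4[C] = 424/1875*7/15 + 206/625*11/15 + 833/1875*1/15 = 3533/9375
d_4 = (A=542/1875, B=1044/3125, C=3533/9375)

Answer: 542/1875 1044/3125 3533/9375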